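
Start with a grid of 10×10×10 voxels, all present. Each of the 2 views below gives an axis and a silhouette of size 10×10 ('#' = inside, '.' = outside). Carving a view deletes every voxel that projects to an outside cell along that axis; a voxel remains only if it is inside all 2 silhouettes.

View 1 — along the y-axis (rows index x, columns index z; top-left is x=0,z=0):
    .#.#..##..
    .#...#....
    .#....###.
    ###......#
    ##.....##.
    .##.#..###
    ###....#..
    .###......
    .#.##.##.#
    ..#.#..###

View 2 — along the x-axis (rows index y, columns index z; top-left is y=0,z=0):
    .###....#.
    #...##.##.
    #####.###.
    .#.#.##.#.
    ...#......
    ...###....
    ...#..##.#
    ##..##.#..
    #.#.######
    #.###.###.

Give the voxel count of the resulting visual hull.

start: 10×10×10 = 1000 voxels
step 1: project along y, AND mask (42/100) → |grid| = 420
step 2: project along x, AND mask (50/100) → |grid| = 204

|visual hull| = 204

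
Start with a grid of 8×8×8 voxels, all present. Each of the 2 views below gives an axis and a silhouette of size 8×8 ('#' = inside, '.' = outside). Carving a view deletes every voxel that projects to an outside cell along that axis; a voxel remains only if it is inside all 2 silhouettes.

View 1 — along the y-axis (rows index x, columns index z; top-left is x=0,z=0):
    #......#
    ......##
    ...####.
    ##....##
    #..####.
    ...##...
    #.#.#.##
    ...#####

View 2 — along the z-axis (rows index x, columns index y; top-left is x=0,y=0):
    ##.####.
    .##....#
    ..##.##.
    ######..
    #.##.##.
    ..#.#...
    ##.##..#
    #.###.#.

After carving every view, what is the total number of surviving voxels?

initial block: 8^3 = 512
[1] y-view keeps 29 columns → grid now 232
[2] z-view keeps 36 columns → grid now 137

voxel count = 137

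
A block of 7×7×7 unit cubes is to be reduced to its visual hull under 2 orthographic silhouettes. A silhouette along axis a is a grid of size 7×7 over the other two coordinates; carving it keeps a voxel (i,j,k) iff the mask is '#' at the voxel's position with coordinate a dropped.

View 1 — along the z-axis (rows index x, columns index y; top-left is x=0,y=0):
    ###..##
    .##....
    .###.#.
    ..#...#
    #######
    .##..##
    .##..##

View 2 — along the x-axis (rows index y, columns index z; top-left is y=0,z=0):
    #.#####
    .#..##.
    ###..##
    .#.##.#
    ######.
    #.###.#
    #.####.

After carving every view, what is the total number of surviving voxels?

remaining voxels: 129

before carving: 343 voxels (7×7×7)
step 1: project along z, AND mask (28/49) → |grid| = 196
step 2: project along x, AND mask (34/49) → |grid| = 129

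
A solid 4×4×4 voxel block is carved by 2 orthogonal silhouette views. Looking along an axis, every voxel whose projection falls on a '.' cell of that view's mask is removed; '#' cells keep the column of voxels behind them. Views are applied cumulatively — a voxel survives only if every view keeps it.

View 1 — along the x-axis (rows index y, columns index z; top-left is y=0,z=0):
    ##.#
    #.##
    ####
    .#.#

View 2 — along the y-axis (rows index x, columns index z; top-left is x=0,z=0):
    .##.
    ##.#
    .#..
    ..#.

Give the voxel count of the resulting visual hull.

full grid |V| = 64
  1. axis=0 (YZ plane), |mask|=12  ⇒  voxels=48
  2. axis=1 (XZ plane), |mask|=7  ⇒  voxels=20

remaining voxels: 20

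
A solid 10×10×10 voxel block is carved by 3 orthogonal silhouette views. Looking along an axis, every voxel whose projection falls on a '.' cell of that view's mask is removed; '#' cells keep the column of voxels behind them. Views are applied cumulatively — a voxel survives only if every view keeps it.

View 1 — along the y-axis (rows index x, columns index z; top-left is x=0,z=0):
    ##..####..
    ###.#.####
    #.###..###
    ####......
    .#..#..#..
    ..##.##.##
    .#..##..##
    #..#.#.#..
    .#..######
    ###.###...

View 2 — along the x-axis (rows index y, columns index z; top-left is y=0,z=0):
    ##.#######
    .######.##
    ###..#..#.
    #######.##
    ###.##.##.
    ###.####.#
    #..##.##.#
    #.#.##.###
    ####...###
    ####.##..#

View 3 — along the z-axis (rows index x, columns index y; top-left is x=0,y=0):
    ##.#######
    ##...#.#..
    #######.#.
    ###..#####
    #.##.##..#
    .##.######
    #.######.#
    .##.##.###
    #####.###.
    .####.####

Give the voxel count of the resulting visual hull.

300 voxels

before carving: 1000 voxels (10×10×10)
  1. axis=1 (XZ plane), |mask|=56  ⇒  voxels=560
  2. axis=0 (YZ plane), |mask|=73  ⇒  voxels=412
  3. axis=2 (XY plane), |mask|=74  ⇒  voxels=300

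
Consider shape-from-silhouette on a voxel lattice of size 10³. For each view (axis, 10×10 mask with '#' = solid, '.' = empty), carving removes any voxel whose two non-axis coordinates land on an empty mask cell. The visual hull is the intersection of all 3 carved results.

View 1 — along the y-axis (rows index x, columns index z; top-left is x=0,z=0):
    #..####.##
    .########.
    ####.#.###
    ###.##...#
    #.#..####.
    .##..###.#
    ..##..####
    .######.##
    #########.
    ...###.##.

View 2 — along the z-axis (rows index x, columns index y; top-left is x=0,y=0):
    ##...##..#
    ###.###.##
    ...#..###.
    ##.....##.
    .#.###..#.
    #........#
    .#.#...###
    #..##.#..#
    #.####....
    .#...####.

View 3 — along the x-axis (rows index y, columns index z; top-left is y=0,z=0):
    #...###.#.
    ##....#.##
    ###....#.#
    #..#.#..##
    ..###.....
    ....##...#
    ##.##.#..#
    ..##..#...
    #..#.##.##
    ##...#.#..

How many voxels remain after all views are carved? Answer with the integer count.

full grid |V| = 1000
V1 y: intersect with XZ mask (69 set) -- 690 left
V2 z: intersect with XY mask (48 set) -- 337 left
V3 x: intersect with YZ mask (45 set) -- 147 left

voxel count = 147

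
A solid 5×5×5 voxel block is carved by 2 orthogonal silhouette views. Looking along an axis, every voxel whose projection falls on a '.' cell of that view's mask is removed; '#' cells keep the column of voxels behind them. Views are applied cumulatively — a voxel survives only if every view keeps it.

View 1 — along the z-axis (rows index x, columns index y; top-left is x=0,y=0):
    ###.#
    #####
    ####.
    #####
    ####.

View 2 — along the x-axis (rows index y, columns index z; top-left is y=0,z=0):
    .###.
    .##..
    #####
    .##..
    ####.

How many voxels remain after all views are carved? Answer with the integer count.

voxel count = 70

before carving: 125 voxels (5×5×5)
carve view 1 (along z, XY-mask fill 22/25): 110 voxels remain
carve view 2 (along x, YZ-mask fill 16/25): 70 voxels remain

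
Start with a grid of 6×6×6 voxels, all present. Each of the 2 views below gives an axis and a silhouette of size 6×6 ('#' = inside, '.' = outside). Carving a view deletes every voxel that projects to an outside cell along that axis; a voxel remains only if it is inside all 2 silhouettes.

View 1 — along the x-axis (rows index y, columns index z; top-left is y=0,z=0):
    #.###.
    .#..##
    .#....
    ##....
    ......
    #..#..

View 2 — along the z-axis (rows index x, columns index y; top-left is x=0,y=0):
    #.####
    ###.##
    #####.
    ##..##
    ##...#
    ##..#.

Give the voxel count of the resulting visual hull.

voxel count = 54

start: 6×6×6 = 216 voxels
V1 x: intersect with YZ mask (12 set) -- 72 left
V2 z: intersect with XY mask (25 set) -- 54 left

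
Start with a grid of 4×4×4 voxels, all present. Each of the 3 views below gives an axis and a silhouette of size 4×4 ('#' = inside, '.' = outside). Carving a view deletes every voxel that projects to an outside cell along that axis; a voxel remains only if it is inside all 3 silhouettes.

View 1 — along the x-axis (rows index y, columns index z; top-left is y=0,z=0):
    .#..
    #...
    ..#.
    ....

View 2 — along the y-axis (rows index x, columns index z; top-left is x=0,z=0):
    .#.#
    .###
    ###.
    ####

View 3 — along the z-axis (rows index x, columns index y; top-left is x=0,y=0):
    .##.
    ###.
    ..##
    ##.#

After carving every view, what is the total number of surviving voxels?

initial block: 4^3 = 64
step 1: project along x, AND mask (3/16) → |grid| = 12
step 2: project along y, AND mask (12/16) → |grid| = 9
step 3: project along z, AND mask (10/16) → |grid| = 5

|visual hull| = 5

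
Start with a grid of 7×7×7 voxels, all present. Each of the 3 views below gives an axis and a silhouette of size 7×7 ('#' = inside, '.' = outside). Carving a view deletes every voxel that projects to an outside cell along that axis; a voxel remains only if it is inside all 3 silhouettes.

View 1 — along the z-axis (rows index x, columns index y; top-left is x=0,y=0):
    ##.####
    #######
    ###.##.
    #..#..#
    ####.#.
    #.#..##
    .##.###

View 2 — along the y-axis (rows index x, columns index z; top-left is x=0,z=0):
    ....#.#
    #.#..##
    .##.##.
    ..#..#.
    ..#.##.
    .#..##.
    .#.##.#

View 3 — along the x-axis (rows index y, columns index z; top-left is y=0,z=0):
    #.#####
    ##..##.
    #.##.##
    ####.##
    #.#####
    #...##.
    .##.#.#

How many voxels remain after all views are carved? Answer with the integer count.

78 voxels

start: 7×7×7 = 343 voxels
after view 1 [z-axis, 35 of 49 cells solid] → remaining = 245
after view 2 [y-axis, 22 of 49 cells solid] → remaining = 113
after view 3 [x-axis, 34 of 49 cells solid] → remaining = 78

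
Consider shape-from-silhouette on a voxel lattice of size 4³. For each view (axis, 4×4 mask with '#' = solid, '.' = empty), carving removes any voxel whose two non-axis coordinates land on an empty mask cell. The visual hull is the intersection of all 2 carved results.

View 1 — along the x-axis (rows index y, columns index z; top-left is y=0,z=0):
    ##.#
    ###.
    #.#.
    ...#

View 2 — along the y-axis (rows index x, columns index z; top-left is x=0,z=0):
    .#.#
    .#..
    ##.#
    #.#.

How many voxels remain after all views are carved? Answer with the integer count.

start: 4×4×4 = 64 voxels
step 1: project along x, AND mask (9/16) → |grid| = 36
step 2: project along y, AND mask (8/16) → |grid| = 18

voxel count = 18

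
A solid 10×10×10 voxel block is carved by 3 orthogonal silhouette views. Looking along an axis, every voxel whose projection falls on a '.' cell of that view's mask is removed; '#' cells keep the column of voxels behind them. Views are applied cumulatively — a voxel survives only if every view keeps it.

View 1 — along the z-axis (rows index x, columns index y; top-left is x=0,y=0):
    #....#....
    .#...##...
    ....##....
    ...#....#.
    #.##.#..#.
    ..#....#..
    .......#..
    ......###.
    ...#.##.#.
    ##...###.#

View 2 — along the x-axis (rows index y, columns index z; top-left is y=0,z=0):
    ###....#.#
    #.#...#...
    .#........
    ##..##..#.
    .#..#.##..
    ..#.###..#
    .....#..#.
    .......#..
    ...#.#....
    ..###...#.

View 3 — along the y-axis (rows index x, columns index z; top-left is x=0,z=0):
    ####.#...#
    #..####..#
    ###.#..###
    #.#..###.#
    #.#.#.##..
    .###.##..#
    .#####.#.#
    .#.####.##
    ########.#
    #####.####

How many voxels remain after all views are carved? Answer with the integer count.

before carving: 1000 voxels (10×10×10)
step 1: project along z, AND mask (30/100) → |grid| = 300
step 2: project along x, AND mask (32/100) → |grid| = 96
step 3: project along y, AND mask (68/100) → |grid| = 67

|visual hull| = 67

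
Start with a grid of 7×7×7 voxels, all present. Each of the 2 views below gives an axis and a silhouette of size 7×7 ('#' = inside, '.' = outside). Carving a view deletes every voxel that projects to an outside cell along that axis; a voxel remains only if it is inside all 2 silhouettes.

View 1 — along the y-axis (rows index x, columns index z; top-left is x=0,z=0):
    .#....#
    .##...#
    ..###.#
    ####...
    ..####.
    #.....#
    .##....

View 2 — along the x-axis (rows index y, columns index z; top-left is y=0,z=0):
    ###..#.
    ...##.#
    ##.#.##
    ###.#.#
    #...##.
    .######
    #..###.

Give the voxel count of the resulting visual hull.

voxel count = 84

initial block: 7^3 = 343
carve view 1 (along y, XZ-mask fill 21/49): 147 voxels remain
carve view 2 (along x, YZ-mask fill 30/49): 84 voxels remain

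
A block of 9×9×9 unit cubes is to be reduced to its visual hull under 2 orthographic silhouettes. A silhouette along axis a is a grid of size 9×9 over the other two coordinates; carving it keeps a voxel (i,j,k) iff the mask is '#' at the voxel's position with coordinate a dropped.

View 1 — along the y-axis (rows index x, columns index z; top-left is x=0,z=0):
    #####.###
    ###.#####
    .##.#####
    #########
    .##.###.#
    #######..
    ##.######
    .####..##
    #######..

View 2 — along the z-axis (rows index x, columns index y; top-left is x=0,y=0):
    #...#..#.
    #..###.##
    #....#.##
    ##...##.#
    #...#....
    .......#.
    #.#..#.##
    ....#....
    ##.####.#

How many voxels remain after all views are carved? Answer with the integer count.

remaining voxels: 259

full grid |V| = 729
V1 y: intersect with XZ mask (66 set) -- 594 left
V2 z: intersect with XY mask (34 set) -- 259 left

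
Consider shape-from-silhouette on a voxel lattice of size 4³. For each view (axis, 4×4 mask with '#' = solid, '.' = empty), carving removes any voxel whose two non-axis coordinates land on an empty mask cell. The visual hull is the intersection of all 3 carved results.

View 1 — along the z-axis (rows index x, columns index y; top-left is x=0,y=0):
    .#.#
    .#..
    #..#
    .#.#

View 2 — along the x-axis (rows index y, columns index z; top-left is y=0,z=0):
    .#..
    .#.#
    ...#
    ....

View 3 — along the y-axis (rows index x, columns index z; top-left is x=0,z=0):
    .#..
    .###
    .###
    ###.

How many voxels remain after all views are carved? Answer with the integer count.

initial block: 4^3 = 64
V1 z: intersect with XY mask (7 set) -- 28 left
V2 x: intersect with YZ mask (4 set) -- 7 left
V3 y: intersect with XZ mask (10 set) -- 5 left

voxel count = 5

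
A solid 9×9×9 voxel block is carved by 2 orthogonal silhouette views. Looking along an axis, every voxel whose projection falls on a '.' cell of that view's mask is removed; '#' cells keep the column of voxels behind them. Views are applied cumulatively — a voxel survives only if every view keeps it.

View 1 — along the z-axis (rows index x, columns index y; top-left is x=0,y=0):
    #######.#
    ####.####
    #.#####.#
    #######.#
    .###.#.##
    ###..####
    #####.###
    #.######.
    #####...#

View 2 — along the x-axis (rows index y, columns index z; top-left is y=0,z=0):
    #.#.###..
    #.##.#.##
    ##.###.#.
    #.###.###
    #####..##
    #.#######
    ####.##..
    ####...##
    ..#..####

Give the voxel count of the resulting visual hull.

before carving: 729 voxels (9×9×9)
[1] z-view keeps 65 columns → grid now 585
[2] x-view keeps 56 columns → grid now 402

|visual hull| = 402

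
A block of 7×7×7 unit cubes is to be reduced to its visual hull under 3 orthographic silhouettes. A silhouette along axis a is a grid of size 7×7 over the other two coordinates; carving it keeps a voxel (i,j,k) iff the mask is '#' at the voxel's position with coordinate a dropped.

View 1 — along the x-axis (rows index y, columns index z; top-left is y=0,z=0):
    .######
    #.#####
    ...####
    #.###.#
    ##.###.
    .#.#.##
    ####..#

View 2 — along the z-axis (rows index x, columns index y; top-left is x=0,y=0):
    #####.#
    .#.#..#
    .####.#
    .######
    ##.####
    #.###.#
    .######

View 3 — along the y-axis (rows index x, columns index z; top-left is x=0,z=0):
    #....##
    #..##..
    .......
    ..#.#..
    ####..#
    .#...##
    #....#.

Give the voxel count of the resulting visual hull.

remaining voxels: 69

full grid |V| = 343
step 1: project along x, AND mask (35/49) → |grid| = 245
step 2: project along z, AND mask (37/49) → |grid| = 186
step 3: project along y, AND mask (18/49) → |grid| = 69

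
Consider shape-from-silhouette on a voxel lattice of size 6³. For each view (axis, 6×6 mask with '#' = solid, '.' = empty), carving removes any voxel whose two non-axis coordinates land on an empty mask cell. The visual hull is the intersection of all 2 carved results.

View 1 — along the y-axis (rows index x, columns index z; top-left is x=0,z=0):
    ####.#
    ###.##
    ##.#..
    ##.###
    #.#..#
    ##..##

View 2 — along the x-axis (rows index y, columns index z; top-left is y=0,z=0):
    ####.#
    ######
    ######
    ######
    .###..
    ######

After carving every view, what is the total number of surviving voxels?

initial block: 6^3 = 216
carve view 1 (along y, XZ-mask fill 25/36): 150 voxels remain
carve view 2 (along x, YZ-mask fill 32/36): 133 voxels remain

|visual hull| = 133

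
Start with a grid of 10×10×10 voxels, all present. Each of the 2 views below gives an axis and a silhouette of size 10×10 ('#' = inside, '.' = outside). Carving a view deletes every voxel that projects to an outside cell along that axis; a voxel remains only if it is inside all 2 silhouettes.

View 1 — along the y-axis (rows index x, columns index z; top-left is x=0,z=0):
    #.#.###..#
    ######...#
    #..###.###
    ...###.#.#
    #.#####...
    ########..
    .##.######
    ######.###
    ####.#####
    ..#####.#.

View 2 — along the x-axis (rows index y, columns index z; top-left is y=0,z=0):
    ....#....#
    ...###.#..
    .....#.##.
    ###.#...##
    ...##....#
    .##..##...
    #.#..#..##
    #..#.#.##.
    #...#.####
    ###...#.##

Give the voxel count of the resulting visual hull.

full grid |V| = 1000
  1. axis=1 (XZ plane), |mask|=71  ⇒  voxels=710
  2. axis=0 (YZ plane), |mask|=44  ⇒  voxels=315

voxel count = 315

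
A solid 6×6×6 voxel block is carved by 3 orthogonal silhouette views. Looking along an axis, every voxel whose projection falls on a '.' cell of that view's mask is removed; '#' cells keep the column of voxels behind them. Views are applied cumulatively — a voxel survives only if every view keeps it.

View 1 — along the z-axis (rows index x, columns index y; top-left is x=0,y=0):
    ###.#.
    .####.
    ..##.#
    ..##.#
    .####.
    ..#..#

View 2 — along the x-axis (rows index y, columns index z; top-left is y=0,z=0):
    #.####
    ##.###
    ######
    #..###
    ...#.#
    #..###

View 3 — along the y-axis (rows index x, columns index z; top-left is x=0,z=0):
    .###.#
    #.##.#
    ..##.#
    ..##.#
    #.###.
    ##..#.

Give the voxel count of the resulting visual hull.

voxel count = 54

start: 6×6×6 = 216 voxels
[1] z-view keeps 20 columns → grid now 120
[2] x-view keeps 26 columns → grid now 90
[3] y-view keeps 21 columns → grid now 54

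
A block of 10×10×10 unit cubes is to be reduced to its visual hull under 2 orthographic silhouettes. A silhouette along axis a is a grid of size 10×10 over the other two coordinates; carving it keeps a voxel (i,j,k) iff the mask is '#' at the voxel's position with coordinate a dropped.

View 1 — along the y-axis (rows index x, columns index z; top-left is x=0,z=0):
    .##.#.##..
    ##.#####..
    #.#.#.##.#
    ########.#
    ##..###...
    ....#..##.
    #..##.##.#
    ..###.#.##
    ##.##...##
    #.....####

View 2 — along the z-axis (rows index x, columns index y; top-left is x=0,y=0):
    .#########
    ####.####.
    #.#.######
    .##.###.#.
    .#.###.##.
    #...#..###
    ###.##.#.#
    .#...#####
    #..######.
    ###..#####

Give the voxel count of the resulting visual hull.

|visual hull| = 408

start: 10×10×10 = 1000 voxels
V1 y: intersect with XZ mask (58 set) -- 580 left
V2 z: intersect with XY mask (70 set) -- 408 left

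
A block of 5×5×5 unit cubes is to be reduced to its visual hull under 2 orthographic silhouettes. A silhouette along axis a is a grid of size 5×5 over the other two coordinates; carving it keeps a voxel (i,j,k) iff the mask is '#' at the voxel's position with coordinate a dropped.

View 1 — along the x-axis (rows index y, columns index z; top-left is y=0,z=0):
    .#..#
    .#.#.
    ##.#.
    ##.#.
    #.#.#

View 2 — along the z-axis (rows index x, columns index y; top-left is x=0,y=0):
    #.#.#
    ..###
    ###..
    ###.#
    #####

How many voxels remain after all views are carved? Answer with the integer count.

before carving: 125 voxels (5×5×5)
V1 x: intersect with YZ mask (13 set) -- 65 left
V2 z: intersect with XY mask (18 set) -- 47 left

voxel count = 47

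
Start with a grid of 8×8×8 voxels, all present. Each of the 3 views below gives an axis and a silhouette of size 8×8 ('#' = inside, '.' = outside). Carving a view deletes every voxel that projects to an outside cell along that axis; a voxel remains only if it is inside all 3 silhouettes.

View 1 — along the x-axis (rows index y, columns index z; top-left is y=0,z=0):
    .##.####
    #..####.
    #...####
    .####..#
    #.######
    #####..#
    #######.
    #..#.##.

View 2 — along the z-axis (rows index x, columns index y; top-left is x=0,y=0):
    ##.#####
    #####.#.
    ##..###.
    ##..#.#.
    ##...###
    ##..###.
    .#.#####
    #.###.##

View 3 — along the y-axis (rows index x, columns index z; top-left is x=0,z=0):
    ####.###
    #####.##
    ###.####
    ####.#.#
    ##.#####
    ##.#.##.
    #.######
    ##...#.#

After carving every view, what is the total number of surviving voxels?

remaining voxels: 199

full grid |V| = 512
[1] x-view keeps 45 columns → grid now 360
[2] z-view keeps 44 columns → grid now 258
[3] y-view keeps 50 columns → grid now 199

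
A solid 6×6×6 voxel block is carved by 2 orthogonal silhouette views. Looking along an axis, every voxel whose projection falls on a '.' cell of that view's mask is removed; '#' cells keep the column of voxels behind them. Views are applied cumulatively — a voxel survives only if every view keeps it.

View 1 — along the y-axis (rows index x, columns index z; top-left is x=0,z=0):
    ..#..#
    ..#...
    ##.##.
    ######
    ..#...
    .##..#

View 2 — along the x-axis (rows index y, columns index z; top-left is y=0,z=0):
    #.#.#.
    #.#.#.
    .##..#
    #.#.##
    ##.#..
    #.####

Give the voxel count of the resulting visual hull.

remaining voxels: 62

start: 6×6×6 = 216 voxels
step 1: project along y, AND mask (17/36) → |grid| = 102
step 2: project along x, AND mask (21/36) → |grid| = 62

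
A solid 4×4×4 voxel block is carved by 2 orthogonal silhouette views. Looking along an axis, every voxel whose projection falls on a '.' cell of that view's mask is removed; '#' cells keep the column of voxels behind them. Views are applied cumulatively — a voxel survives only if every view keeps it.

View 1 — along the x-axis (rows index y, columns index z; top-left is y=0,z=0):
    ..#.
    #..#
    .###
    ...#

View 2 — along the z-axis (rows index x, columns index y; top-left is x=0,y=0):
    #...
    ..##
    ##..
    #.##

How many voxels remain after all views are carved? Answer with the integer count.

|visual hull| = 13

before carving: 64 voxels (4×4×4)
after view 1 [x-axis, 7 of 16 cells solid] → remaining = 28
after view 2 [z-axis, 8 of 16 cells solid] → remaining = 13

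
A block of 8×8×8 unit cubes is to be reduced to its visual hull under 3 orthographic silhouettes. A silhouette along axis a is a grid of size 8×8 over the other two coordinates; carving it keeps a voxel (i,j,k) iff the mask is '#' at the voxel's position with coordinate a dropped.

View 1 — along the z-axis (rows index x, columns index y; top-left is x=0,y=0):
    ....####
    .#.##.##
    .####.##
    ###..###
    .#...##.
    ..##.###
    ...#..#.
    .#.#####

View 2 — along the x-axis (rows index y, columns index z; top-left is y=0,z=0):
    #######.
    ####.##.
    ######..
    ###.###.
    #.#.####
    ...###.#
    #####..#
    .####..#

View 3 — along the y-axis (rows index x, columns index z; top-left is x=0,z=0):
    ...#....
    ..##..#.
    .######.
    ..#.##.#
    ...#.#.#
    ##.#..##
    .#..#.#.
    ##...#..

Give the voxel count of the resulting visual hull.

|visual hull| = 97

initial block: 8^3 = 512
after view 1 [z-axis, 37 of 64 cells solid] → remaining = 296
after view 2 [x-axis, 46 of 64 cells solid] → remaining = 207
after view 3 [y-axis, 28 of 64 cells solid] → remaining = 97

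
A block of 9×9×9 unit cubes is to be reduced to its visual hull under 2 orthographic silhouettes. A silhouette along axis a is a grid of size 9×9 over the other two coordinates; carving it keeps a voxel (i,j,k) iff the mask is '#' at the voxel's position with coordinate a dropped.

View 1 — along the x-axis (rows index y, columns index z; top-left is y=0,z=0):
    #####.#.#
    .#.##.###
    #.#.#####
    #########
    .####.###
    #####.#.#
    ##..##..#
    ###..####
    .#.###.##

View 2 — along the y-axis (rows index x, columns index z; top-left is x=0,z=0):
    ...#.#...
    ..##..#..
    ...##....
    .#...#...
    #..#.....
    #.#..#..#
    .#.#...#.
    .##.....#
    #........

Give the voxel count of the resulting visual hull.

remaining voxels: 144

initial block: 9^3 = 729
  1. axis=0 (YZ plane), |mask|=61  ⇒  voxels=549
  2. axis=1 (XZ plane), |mask|=22  ⇒  voxels=144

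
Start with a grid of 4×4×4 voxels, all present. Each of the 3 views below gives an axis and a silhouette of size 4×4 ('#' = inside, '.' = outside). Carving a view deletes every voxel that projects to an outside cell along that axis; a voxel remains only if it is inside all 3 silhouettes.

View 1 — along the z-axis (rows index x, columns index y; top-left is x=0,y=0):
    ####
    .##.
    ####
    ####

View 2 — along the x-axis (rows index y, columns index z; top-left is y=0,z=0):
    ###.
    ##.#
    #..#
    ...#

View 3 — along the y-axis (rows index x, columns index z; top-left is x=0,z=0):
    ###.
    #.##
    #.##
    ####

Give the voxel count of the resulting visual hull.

start: 4×4×4 = 64 voxels
carve view 1 (along z, XY-mask fill 14/16): 56 voxels remain
carve view 2 (along x, YZ-mask fill 9/16): 32 voxels remain
carve view 3 (along y, XZ-mask fill 13/16): 26 voxels remain

remaining voxels: 26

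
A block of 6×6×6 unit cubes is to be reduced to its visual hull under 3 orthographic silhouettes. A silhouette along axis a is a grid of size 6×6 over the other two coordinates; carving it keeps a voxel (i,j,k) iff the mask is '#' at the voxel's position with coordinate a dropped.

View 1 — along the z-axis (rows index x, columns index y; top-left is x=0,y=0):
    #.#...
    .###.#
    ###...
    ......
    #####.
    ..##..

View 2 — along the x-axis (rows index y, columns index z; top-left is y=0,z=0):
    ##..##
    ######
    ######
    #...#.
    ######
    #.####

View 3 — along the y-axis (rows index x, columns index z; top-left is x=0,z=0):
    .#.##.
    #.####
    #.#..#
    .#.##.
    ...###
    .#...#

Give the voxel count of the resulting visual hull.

44 voxels

initial block: 6^3 = 216
after view 1 [z-axis, 16 of 36 cells solid] → remaining = 96
after view 2 [x-axis, 29 of 36 cells solid] → remaining = 77
after view 3 [y-axis, 19 of 36 cells solid] → remaining = 44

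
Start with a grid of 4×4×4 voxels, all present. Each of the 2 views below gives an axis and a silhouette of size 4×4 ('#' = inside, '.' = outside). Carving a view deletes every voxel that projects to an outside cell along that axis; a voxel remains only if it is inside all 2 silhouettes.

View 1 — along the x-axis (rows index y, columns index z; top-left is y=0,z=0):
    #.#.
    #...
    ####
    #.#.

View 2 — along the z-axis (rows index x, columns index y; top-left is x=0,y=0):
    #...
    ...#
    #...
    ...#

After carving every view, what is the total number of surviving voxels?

8 voxels

initial block: 4^3 = 64
V1 x: intersect with YZ mask (9 set) -- 36 left
V2 z: intersect with XY mask (4 set) -- 8 left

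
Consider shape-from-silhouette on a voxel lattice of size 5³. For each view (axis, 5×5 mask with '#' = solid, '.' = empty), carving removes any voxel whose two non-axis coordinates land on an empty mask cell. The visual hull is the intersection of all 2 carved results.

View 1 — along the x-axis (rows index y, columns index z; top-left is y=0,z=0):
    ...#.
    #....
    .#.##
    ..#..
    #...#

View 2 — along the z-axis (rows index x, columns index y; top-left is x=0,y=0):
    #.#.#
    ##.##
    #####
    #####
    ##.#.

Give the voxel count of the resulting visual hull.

30 voxels

initial block: 5^3 = 125
carve view 1 (along x, YZ-mask fill 8/25): 40 voxels remain
carve view 2 (along z, XY-mask fill 20/25): 30 voxels remain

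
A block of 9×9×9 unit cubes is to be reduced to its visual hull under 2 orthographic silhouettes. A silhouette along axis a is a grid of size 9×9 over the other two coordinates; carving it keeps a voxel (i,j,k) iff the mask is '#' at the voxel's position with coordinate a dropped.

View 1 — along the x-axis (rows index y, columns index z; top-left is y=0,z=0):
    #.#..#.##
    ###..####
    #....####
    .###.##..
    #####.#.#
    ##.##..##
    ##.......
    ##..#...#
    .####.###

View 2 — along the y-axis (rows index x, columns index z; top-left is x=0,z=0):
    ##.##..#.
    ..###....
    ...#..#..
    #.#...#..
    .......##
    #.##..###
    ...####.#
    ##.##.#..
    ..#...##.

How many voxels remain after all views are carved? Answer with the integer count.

full grid |V| = 729
carve view 1 (along x, YZ-mask fill 48/81): 432 voxels remain
carve view 2 (along y, XZ-mask fill 34/81): 177 voxels remain

remaining voxels: 177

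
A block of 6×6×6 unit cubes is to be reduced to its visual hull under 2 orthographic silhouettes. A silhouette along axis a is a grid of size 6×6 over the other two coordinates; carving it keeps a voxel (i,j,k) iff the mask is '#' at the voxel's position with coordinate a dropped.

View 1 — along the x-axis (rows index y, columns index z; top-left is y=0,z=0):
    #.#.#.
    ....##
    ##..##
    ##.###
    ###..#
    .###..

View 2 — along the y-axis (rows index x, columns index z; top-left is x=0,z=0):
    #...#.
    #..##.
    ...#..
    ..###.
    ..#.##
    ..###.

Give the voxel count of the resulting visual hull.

full grid |V| = 216
carve view 1 (along x, YZ-mask fill 21/36): 126 voxels remain
carve view 2 (along y, XZ-mask fill 15/36): 49 voxels remain

remaining voxels: 49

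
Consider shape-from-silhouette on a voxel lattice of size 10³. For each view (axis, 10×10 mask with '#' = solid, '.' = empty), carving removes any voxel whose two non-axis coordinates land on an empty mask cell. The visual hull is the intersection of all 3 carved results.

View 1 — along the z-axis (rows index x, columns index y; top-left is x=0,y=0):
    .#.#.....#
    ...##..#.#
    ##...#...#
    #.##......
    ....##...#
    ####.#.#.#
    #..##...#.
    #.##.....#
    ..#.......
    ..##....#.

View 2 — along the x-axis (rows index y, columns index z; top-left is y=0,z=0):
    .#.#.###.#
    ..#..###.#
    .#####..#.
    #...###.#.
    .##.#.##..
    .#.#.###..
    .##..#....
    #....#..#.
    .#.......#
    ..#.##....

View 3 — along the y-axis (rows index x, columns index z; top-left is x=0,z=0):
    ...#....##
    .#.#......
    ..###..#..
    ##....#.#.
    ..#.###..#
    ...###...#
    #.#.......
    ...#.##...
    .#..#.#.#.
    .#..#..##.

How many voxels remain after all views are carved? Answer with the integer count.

full grid |V| = 1000
  1. axis=2 (XY plane), |mask|=36  ⇒  voxels=360
  2. axis=0 (YZ plane), |mask|=43  ⇒  voxels=168
  3. axis=1 (XZ plane), |mask|=35  ⇒  voxels=60

remaining voxels: 60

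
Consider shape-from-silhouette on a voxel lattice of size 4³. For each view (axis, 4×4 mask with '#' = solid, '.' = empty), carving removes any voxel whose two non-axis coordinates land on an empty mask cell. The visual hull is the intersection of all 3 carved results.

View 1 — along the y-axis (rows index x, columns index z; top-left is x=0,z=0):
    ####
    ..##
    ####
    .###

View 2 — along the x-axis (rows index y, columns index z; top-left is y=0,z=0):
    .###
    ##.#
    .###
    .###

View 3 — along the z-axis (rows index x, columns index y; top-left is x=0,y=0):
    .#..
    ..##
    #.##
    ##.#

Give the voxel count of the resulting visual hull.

start: 4×4×4 = 64 voxels
V1 y: intersect with XZ mask (13 set) -- 52 left
V2 x: intersect with YZ mask (12 set) -- 42 left
V3 z: intersect with XY mask (9 set) -- 24 left

24 voxels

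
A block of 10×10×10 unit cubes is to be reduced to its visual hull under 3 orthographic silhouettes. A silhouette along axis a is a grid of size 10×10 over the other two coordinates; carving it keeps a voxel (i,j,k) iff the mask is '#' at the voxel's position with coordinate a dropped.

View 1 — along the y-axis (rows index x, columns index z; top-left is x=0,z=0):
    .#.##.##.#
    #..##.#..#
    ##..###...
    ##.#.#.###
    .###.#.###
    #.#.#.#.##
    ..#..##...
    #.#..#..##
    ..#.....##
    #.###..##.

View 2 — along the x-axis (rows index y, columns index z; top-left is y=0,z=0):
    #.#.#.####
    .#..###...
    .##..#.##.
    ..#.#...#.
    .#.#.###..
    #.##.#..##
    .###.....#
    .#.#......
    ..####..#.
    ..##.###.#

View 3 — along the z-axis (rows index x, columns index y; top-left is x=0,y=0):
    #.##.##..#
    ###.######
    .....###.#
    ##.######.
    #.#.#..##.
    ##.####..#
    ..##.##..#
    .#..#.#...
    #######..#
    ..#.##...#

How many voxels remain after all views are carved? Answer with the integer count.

voxel count = 144

start: 10×10×10 = 1000 voxels
[1] y-view keeps 53 columns → grid now 530
[2] x-view keeps 47 columns → grid now 248
[3] z-view keeps 59 columns → grid now 144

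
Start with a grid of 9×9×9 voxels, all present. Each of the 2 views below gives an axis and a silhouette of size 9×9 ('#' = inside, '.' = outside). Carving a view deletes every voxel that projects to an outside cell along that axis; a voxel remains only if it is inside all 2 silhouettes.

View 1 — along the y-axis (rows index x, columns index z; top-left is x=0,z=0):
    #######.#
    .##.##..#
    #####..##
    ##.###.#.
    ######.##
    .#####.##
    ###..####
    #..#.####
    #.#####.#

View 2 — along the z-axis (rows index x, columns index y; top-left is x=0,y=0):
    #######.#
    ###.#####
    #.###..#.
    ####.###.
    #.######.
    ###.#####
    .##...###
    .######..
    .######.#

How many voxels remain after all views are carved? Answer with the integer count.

voxel count = 413

start: 9×9×9 = 729 voxels
step 1: project along y, AND mask (61/81) → |grid| = 549
step 2: project along z, AND mask (61/81) → |grid| = 413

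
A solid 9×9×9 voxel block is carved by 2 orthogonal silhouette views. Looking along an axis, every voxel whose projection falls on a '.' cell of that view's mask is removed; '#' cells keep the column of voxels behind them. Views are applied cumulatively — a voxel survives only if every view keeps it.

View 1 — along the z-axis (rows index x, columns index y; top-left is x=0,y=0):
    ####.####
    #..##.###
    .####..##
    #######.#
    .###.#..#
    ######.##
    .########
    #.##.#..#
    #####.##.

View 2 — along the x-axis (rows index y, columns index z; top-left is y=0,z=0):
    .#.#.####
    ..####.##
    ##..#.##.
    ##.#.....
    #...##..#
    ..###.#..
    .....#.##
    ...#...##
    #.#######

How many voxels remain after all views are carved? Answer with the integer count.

full grid |V| = 729
step 1: project along z, AND mask (61/81) → |grid| = 549
step 2: project along x, AND mask (42/81) → |grid| = 290

290 voxels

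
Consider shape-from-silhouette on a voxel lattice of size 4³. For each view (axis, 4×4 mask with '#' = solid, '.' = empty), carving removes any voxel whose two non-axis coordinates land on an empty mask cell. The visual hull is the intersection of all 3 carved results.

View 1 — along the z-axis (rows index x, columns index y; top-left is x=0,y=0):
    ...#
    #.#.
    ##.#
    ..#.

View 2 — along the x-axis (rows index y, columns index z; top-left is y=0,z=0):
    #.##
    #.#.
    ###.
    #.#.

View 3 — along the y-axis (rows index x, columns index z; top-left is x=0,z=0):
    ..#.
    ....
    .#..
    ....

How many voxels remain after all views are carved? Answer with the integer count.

voxel count = 1

start: 4×4×4 = 64 voxels
  1. axis=2 (XY plane), |mask|=7  ⇒  voxels=28
  2. axis=0 (YZ plane), |mask|=10  ⇒  voxels=18
  3. axis=1 (XZ plane), |mask|=2  ⇒  voxels=1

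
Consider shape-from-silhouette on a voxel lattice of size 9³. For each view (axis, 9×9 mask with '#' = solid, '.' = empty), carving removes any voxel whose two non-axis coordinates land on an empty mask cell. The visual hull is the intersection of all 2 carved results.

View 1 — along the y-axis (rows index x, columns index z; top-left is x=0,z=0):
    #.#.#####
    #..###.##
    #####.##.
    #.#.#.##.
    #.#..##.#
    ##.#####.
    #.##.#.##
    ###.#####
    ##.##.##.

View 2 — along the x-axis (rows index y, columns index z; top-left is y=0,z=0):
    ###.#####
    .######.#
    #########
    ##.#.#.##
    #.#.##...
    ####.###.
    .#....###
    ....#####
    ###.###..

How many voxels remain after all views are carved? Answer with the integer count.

voxel count = 355

full grid |V| = 729
carve view 1 (along y, XZ-mask fill 57/81): 513 voxels remain
carve view 2 (along x, YZ-mask fill 56/81): 355 voxels remain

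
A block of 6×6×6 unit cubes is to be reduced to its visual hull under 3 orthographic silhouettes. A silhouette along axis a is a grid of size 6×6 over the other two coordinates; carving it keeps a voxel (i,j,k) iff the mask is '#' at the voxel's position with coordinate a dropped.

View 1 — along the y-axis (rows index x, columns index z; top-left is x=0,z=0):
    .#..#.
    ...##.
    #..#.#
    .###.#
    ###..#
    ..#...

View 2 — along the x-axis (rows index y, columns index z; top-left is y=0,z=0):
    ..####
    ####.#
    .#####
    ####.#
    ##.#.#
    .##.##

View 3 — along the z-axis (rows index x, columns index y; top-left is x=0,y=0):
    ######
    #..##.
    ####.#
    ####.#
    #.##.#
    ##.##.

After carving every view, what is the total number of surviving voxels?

56 voxels

full grid |V| = 216
V1 y: intersect with XZ mask (16 set) -- 96 left
V2 x: intersect with YZ mask (27 set) -- 75 left
V3 z: intersect with XY mask (27 set) -- 56 left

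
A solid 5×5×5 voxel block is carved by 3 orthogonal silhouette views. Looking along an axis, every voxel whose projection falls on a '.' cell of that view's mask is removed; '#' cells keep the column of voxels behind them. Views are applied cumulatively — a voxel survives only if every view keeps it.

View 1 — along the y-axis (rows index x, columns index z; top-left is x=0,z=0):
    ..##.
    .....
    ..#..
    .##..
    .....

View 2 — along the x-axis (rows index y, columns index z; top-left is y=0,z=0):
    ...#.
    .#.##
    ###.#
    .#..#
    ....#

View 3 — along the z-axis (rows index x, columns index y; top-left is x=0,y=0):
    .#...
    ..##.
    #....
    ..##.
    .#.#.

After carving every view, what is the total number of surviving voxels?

remaining voxels: 4

full grid |V| = 125
[1] y-view keeps 5 columns → grid now 25
[2] x-view keeps 11 columns → grid now 8
[3] z-view keeps 8 columns → grid now 4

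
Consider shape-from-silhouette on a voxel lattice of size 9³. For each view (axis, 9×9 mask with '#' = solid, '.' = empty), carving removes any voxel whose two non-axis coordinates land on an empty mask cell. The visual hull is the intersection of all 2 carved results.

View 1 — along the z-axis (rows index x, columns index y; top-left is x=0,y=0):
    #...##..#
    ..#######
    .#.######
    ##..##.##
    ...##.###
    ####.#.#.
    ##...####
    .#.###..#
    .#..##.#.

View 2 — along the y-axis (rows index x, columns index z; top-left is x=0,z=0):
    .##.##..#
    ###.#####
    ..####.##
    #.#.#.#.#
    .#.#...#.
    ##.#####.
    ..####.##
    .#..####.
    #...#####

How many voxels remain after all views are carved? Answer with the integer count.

290 voxels

full grid |V| = 729
step 1: project along z, AND mask (50/81) → |grid| = 450
step 2: project along y, AND mask (51/81) → |grid| = 290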